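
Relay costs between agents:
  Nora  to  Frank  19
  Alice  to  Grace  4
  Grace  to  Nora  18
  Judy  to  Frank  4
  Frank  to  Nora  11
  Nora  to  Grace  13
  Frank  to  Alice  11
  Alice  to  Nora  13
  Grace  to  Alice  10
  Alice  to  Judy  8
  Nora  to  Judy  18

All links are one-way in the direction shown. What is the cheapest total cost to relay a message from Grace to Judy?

18

Routes from Grace to Judy:
Grace → Alice → Nora → Judy: 10 + 13 + 18 = 41
Grace → Nora → Judy: 18 + 18 = 36
Grace → Nora → Frank → Alice → Judy: 18 + 19 + 11 + 8 = 56
Grace → Alice → Judy: 10 + 8 = 18
Best route has total 18.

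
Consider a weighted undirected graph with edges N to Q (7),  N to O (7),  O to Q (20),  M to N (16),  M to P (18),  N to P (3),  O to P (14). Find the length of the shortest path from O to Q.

Comparing a few candidate routes:
O - N - Q: 7 + 7 = 14
O - P - N - Q: 14 + 3 + 7 = 24
O - Q: 20
Shortest: 14.

14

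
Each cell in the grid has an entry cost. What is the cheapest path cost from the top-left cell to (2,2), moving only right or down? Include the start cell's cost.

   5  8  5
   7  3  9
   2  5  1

Take r0c0→r1c0→r2c0→r2c1→r2c2 for a total of 5 + 7 + 2 + 5 + 1 = 20.

20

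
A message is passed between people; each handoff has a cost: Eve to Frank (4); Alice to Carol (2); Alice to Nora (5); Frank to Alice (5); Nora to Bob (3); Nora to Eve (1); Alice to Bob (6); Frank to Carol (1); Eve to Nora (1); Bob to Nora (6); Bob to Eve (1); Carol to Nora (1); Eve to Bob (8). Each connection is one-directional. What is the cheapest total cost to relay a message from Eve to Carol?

Routes from Eve to Carol:
Eve -> Frank -> Carol: 4 + 1 = 5
Eve -> Frank -> Alice -> Carol: 4 + 5 + 2 = 11
The minimum is 5.

5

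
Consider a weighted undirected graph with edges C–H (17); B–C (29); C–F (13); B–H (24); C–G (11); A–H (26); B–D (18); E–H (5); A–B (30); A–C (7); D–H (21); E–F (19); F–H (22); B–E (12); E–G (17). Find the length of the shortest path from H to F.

Some routes from H to F:
H-E-F: 5 + 19 = 24
H-C-F: 17 + 13 = 30
H-F: 22
The minimum is 22.

22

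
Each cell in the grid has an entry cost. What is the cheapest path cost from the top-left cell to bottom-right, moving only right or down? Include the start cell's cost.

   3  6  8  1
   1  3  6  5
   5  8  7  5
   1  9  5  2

25

Take (0,0) -> (1,0) -> (1,1) -> (1,2) -> (1,3) -> (2,3) -> (3,3) for a total of 3 + 1 + 3 + 6 + 5 + 5 + 2 = 25.
For comparison, the top-then-right route costs 30.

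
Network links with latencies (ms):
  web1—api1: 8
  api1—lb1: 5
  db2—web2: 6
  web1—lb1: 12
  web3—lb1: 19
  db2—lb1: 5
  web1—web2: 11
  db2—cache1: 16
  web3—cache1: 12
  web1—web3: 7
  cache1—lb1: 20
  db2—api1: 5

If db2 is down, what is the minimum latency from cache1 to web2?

Routes from cache1 to web2 avoiding db2:
cache1→web3→lb1→api1→web1→web2: 12 + 19 + 5 + 8 + 11 = 55
cache1→lb1→web1→web2: 20 + 12 + 11 = 43
cache1→web3→web1→web2: 12 + 7 + 11 = 30
cache1→web3→lb1→web1→web2: 12 + 19 + 12 + 11 = 54
cache1→lb1→api1→web1→web2: 20 + 5 + 8 + 11 = 44
cache1→lb1→web3→web1→web2: 20 + 19 + 7 + 11 = 57
Shortest: 30 ms.

30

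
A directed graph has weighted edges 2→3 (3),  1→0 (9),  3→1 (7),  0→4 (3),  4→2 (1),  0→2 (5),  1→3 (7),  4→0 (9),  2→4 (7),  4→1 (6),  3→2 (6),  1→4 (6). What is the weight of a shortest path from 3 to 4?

Routes from 3 to 4:
3 -> 1 -> 0 -> 2 -> 4: 7 + 9 + 5 + 7 = 28
3 -> 2 -> 4: 6 + 7 = 13
3 -> 1 -> 0 -> 4: 7 + 9 + 3 = 19
3 -> 1 -> 4: 7 + 6 = 13
Shortest: 13.

13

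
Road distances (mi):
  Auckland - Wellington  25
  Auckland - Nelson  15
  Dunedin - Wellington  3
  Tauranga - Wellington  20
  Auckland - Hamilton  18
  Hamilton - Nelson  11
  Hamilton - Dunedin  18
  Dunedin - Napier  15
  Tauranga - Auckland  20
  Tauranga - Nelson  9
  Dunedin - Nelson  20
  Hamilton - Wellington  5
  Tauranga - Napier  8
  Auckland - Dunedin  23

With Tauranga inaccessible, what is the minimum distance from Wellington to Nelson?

A few of the Wellington→Nelson routes:
Wellington→Dunedin→Hamilton→Nelson: 3 + 18 + 11 = 32
Wellington→Dunedin→Nelson: 3 + 20 = 23
Wellington→Hamilton→Nelson: 5 + 11 = 16
The minimum is 16 mi.

16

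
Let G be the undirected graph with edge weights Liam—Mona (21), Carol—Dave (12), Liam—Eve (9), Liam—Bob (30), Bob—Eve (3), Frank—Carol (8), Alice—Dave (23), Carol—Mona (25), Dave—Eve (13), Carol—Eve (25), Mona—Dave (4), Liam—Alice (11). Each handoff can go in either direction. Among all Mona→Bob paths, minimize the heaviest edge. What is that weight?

13

A few of the Mona→Bob routes:
Mona→Dave→Carol→Eve→Bob: max(4, 12, 25, 3) = 25
Mona→Dave→Alice→Liam→Eve→Bob: max(4, 23, 11, 9, 3) = 23
Mona→Liam→Eve→Bob: max(21, 9, 3) = 21
Mona→Liam→Alice→Dave→Eve→Bob: max(21, 11, 23, 13, 3) = 23
Mona→Dave→Eve→Bob: max(4, 13, 3) = 13
Smallest bottleneck: 13.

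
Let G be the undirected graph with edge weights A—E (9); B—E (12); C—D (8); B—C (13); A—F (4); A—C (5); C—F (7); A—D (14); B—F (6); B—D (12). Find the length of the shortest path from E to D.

Some routes from E to D:
E-A-D: 9 + 14 = 23
E-A-C-D: 9 + 5 + 8 = 22
E-B-D: 12 + 12 = 24
E-A-F-C-D: 9 + 4 + 7 + 8 = 28
The minimum is 22.

22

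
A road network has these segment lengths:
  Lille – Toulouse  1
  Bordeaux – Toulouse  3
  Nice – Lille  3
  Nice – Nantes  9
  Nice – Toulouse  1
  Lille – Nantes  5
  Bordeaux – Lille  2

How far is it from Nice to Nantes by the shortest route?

7

Routes from Nice to Nantes:
Nice-Toulouse-Bordeaux-Lille-Nantes: 1 + 3 + 2 + 5 = 11
Nice-Lille-Nantes: 3 + 5 = 8
Nice-Toulouse-Lille-Nantes: 1 + 1 + 5 = 7
Nice-Nantes: 9
Shortest: 7.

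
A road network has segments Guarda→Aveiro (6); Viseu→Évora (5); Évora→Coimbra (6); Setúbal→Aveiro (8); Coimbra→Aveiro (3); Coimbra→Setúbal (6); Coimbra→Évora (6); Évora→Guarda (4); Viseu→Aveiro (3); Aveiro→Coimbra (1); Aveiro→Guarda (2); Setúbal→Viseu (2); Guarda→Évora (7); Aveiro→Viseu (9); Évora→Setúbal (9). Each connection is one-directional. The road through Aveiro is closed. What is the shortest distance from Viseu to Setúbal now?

14

Routes from Viseu to Setúbal avoiding Aveiro:
Viseu - Évora - Coimbra - Setúbal: 5 + 6 + 6 = 17
Viseu - Évora - Setúbal: 5 + 9 = 14
Best route has total 14 mi.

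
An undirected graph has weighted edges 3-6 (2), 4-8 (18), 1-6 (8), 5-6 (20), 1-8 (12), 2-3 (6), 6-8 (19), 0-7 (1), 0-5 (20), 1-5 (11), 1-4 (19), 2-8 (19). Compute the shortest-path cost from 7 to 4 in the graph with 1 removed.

78

Paths from 7 to 4 avoiding 1:
7-0-5-6-8-4: 1 + 20 + 20 + 19 + 18 = 78
7-0-5-6-3-2-8-4: 1 + 20 + 20 + 2 + 6 + 19 + 18 = 86
Shortest: 78.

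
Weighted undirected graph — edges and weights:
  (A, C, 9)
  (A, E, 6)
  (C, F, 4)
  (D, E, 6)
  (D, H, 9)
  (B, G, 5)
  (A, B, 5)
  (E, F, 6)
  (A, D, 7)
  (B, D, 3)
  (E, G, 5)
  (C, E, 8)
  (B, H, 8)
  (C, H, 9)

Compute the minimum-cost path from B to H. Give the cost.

Some routes from B to H:
B→H: 8
B→A→C→H: 5 + 9 + 9 = 23
B→D→H: 3 + 9 = 12
B→A→D→H: 5 + 7 + 9 = 21
Best route has total 8.

8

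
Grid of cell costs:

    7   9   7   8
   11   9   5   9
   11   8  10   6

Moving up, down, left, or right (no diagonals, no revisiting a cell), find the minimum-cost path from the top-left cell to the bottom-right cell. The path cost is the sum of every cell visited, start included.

43

Best path: (0,0) → (0,1) → (0,2) → (1,2) → (1,3) → (2,3)
Cost: 7 + 9 + 7 + 5 + 9 + 6 = 43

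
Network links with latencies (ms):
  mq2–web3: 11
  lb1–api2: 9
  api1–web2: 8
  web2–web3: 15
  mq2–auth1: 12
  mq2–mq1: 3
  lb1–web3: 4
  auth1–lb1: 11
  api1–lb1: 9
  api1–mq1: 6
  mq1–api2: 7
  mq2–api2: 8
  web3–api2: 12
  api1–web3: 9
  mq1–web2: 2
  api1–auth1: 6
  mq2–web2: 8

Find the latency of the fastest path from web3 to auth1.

15

Comparing a few candidate routes:
web3 -> api1 -> lb1 -> auth1: 9 + 9 + 11 = 29
web3 -> mq2 -> mq1 -> api1 -> auth1: 11 + 3 + 6 + 6 = 26
web3 -> mq2 -> auth1: 11 + 12 = 23
web3 -> lb1 -> api1 -> auth1: 4 + 9 + 6 = 19
web3 -> lb1 -> auth1: 4 + 11 = 15
web3 -> api1 -> auth1: 9 + 6 = 15
Best route has total 15 ms.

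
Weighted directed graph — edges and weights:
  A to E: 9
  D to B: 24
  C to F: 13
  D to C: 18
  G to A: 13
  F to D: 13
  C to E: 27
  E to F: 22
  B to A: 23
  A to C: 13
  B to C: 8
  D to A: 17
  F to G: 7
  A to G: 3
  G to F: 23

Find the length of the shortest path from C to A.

33

Checking several routes:
C-F-G-A: 13 + 7 + 13 = 33
C-F-D-A: 13 + 13 + 17 = 43
C-F-D-B-A: 13 + 13 + 24 + 23 = 73
C-E-F-G-A: 27 + 22 + 7 + 13 = 69
Best route has total 33.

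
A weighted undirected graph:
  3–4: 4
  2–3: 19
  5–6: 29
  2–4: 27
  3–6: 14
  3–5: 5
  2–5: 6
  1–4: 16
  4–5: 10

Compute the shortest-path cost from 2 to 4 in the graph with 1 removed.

15

Comparing a few candidate routes:
2 → 5 → 6 → 3 → 4: 6 + 29 + 14 + 4 = 53
2 → 5 → 4: 6 + 10 = 16
2 → 3 → 4: 19 + 4 = 23
2 → 4: 27
2 → 5 → 3 → 4: 6 + 5 + 4 = 15
2 → 3 → 5 → 4: 19 + 5 + 10 = 34
Best route has total 15.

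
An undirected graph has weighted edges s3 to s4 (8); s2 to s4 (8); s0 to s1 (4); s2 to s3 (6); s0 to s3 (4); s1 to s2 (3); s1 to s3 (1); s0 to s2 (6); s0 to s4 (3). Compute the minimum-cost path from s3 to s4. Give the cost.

Some routes from s3 to s4:
s3 → s1 → s0 → s4: 1 + 4 + 3 = 8
s3 → s1 → s2 → s4: 1 + 3 + 8 = 12
s3 → s0 → s4: 4 + 3 = 7
s3 → s4: 8
Best route has total 7.

7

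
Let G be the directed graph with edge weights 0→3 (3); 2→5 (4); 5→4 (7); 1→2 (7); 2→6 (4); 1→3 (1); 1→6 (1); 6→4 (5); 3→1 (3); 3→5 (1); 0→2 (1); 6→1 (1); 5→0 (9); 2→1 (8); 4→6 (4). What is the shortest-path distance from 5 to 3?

12

Candidate routes:
5 -> 4 -> 6 -> 1 -> 3: 7 + 4 + 1 + 1 = 13
5 -> 0 -> 3: 9 + 3 = 12
5 -> 0 -> 2 -> 6 -> 1 -> 3: 9 + 1 + 4 + 1 + 1 = 16
5 -> 0 -> 2 -> 1 -> 3: 9 + 1 + 8 + 1 = 19
The minimum is 12.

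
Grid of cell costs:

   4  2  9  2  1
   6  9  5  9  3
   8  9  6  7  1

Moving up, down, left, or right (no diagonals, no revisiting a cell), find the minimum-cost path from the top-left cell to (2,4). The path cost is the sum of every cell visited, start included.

Best path: r0c0 → r0c1 → r0c2 → r0c3 → r0c4 → r1c4 → r2c4
Cost: 4 + 2 + 9 + 2 + 1 + 3 + 1 = 22

22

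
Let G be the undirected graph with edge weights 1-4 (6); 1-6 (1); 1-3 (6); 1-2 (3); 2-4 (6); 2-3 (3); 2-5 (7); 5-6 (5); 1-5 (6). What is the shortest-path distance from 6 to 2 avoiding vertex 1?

Candidate routes:
6→5→2: 5 + 7 = 12
Best route has total 12.

12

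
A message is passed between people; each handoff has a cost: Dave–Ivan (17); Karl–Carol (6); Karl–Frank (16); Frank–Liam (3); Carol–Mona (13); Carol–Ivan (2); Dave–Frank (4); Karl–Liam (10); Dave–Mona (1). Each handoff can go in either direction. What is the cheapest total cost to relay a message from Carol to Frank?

Some routes from Carol to Frank:
Carol -> Mona -> Dave -> Frank: 13 + 1 + 4 = 18
Carol -> Karl -> Frank: 6 + 16 = 22
Carol -> Karl -> Liam -> Frank: 6 + 10 + 3 = 19
Shortest: 18.

18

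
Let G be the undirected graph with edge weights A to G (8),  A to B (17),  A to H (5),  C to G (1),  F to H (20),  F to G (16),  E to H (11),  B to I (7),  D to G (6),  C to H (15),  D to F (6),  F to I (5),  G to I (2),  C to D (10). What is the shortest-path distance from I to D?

8

Comparing a few candidate routes:
I -> G -> C -> D: 2 + 1 + 10 = 13
I -> F -> G -> C -> D: 5 + 16 + 1 + 10 = 32
I -> F -> D: 5 + 6 = 11
I -> G -> F -> D: 2 + 16 + 6 = 24
I -> F -> G -> D: 5 + 16 + 6 = 27
I -> G -> D: 2 + 6 = 8
Best route has total 8.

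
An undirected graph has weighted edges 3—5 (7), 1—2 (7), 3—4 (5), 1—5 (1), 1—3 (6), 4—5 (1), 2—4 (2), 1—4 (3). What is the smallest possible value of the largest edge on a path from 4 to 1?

Checking several routes:
4 → 5 → 1: max(1, 1) = 1
4 → 1: max(3) = 3
4 → 5 → 3 → 1: max(1, 7, 6) = 7
4 → 3 → 1: max(5, 6) = 6
The minimum achievable maximum is 1.

1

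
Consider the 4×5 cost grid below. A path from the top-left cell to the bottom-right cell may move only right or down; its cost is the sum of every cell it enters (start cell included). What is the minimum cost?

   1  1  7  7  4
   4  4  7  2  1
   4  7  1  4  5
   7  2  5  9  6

27

Cheapest: [0,0]→[0,1]→[1,1]→[1,2]→[1,3]→[1,4]→[2,4]→[3,4]
  1 + 1 + 4 + 7 + 2 + 1 + 5 + 6 = 27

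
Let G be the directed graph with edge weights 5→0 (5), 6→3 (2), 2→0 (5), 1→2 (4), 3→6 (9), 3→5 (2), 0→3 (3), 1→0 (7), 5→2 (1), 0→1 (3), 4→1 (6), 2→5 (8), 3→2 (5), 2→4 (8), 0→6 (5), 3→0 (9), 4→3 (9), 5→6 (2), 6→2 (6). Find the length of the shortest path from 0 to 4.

14

Comparing a few candidate routes:
0 -> 3 -> 2 -> 4: 3 + 5 + 8 = 16
0 -> 1 -> 2 -> 4: 3 + 4 + 8 = 15
0 -> 3 -> 5 -> 2 -> 4: 3 + 2 + 1 + 8 = 14
0 -> 6 -> 3 -> 5 -> 2 -> 4: 5 + 2 + 2 + 1 + 8 = 18
Best route has total 14.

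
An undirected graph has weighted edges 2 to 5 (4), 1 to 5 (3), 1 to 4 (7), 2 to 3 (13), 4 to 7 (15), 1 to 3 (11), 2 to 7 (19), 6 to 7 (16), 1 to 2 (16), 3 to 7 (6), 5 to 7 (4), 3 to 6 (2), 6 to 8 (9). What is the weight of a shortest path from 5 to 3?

10

Checking several routes:
5→2→3: 4 + 13 = 17
5→7→3: 4 + 6 = 10
5→1→3: 3 + 11 = 14
5→7→6→3: 4 + 16 + 2 = 22
5→2→7→3: 4 + 19 + 6 = 29
5→2→1→3: 4 + 16 + 11 = 31
Shortest: 10.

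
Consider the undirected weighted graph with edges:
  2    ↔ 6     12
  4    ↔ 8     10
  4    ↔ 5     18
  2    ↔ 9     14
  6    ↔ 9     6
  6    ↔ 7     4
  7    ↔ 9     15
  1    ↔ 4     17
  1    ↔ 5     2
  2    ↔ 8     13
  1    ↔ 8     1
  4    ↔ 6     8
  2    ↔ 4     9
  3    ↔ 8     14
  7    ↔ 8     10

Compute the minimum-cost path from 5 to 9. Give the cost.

23

Some routes from 5 to 9:
5 → 1 → 8 → 7 → 6 → 9: 2 + 1 + 10 + 4 + 6 = 23
5 → 4 → 6 → 9: 18 + 8 + 6 = 32
5 → 1 → 8 → 7 → 9: 2 + 1 + 10 + 15 = 28
5 → 1 → 4 → 6 → 9: 2 + 17 + 8 + 6 = 33
5 → 1 → 8 → 4 → 6 → 9: 2 + 1 + 10 + 8 + 6 = 27
5 → 1 → 8 → 2 → 9: 2 + 1 + 13 + 14 = 30
Best route has total 23.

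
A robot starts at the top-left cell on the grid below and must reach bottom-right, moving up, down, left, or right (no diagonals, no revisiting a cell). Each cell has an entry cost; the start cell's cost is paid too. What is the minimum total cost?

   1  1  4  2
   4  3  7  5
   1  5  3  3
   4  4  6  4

Path (0,0) (0,1) (0,2) (0,3) (1,3) (2,3) (3,3): 1 + 1 + 4 + 2 + 5 + 3 + 4 = 20.

20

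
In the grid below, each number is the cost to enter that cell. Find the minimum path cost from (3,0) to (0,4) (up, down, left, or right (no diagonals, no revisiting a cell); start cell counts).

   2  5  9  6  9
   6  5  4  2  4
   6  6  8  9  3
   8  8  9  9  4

One optimal route is [3,0]→[2,0]→[1,0]→[1,1]→[1,2]→[1,3]→[1,4]→[0,4].
Its cost is 8 + 6 + 6 + 5 + 4 + 2 + 4 + 9 = 44.

44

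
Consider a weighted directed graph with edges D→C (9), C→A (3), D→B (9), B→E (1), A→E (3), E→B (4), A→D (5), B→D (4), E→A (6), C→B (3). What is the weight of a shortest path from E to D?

8

Routes from E to D:
E-B-D: 4 + 4 = 8
E-A-D: 6 + 5 = 11
Best route has total 8.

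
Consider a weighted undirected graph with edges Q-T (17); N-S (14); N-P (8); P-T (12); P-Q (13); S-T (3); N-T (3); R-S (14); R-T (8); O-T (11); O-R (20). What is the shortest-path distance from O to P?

22

Comparing a few candidate routes:
O - T - P: 11 + 12 = 23
O - T - N - P: 11 + 3 + 8 = 22
O - T - S - N - P: 11 + 3 + 14 + 8 = 36
O - T - Q - P: 11 + 17 + 13 = 41
O - R - T - P: 20 + 8 + 12 = 40
O - R - T - N - P: 20 + 8 + 3 + 8 = 39
The minimum is 22.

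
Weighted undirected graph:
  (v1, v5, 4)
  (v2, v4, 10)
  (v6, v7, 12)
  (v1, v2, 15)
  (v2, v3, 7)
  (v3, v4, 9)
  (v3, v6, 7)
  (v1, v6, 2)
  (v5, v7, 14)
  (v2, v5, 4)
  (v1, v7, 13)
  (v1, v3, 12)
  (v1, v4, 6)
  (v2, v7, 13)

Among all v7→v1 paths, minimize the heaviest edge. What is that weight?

12

Some routes from v7 to v1:
v7 -> v6 -> v3 -> v2 -> v4 -> v1: max(12, 7, 7, 10, 6) = 12
v7 -> v6 -> v3 -> v4 -> v2 -> v5 -> v1: max(12, 7, 9, 10, 4, 4) = 12
v7 -> v6 -> v3 -> v2 -> v5 -> v1: max(12, 7, 7, 4, 4) = 12
v7 -> v6 -> v3 -> v1: max(12, 7, 12) = 12
v7 -> v6 -> v3 -> v4 -> v1: max(12, 7, 9, 6) = 12
The minimum achievable maximum is 12.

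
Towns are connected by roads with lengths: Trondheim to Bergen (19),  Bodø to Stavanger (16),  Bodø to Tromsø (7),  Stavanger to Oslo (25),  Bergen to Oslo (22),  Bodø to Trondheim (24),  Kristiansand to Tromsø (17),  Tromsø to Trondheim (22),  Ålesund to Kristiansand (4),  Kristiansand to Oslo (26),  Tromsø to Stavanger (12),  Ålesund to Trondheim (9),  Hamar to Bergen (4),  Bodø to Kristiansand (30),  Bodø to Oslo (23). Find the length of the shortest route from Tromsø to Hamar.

45

Checking several routes:
Tromsø - Stavanger - Oslo - Bergen - Hamar: 12 + 25 + 22 + 4 = 63
Tromsø - Bodø - Trondheim - Bergen - Hamar: 7 + 24 + 19 + 4 = 54
Tromsø - Bodø - Oslo - Bergen - Hamar: 7 + 23 + 22 + 4 = 56
Tromsø - Trondheim - Bergen - Hamar: 22 + 19 + 4 = 45
Tromsø - Kristiansand - Ålesund - Trondheim - Bergen - Hamar: 17 + 4 + 9 + 19 + 4 = 53
Shortest: 45.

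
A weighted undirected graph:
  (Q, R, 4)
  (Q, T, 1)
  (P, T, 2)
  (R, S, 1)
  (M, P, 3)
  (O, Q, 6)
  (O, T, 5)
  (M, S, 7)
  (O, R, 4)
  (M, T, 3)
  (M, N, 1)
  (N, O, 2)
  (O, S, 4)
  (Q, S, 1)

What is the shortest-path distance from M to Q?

4

Comparing a few candidate routes:
M -> S -> Q: 7 + 1 = 8
M -> P -> T -> Q: 3 + 2 + 1 = 6
M -> N -> O -> S -> Q: 1 + 2 + 4 + 1 = 8
M -> T -> Q: 3 + 1 = 4
Shortest: 4.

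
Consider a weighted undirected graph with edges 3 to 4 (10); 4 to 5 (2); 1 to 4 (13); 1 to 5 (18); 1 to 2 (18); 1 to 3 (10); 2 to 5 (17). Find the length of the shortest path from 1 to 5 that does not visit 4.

18

Routes from 1 to 5 avoiding 4:
1-5: 18
1-2-5: 18 + 17 = 35
Best route has total 18.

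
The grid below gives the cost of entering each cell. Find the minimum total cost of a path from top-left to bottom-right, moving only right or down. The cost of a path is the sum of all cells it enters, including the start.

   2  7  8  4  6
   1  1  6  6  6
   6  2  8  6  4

24

Cheapest: [0,0] → [1,0] → [1,1] → [2,1] → [2,2] → [2,3] → [2,4]
  2 + 1 + 1 + 2 + 8 + 6 + 4 = 24
(Top row then right column would cost 37.)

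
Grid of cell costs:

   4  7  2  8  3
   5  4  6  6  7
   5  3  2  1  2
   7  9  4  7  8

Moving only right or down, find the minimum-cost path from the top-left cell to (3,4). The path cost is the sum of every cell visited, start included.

29

Cheapest: [0,0] -> [1,0] -> [1,1] -> [2,1] -> [2,2] -> [2,3] -> [2,4] -> [3,4]
  4 + 5 + 4 + 3 + 2 + 1 + 2 + 8 = 29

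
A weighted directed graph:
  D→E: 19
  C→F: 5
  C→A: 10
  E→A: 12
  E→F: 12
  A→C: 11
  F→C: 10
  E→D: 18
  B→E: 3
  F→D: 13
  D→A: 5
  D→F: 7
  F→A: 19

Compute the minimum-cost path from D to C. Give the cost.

A few of the D→C routes:
D-F-C: 7 + 10 = 17
D-F-A-C: 7 + 19 + 11 = 37
D-E-A-C: 19 + 12 + 11 = 42
D-A-C: 5 + 11 = 16
D-E-F-C: 19 + 12 + 10 = 41
The minimum is 16.

16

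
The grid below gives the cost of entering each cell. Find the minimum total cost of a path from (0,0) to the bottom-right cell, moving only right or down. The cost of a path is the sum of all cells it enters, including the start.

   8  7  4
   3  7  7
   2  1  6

20

One optimal route is r0c0 -> r1c0 -> r2c0 -> r2c1 -> r2c2.
Its cost is 8 + 3 + 2 + 1 + 6 = 20.
For comparison, the top-then-right route costs 32.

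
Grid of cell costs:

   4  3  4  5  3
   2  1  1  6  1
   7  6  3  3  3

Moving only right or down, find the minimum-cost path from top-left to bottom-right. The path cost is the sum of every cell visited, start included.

17

Cheapest: [0,0]→[1,0]→[1,1]→[1,2]→[2,2]→[2,3]→[2,4]
  4 + 2 + 1 + 1 + 3 + 3 + 3 = 17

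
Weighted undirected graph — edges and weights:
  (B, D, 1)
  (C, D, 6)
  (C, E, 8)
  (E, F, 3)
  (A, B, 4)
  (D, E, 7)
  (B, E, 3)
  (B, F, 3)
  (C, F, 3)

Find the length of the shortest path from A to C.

Comparing a few candidate routes:
A - B - E - F - C: 4 + 3 + 3 + 3 = 13
A - B - F - C: 4 + 3 + 3 = 10
A - B - E - C: 4 + 3 + 8 = 15
A - B - D - E - F - C: 4 + 1 + 7 + 3 + 3 = 18
A - B - D - C: 4 + 1 + 6 = 11
A - B - F - E - C: 4 + 3 + 3 + 8 = 18
Best route has total 10.

10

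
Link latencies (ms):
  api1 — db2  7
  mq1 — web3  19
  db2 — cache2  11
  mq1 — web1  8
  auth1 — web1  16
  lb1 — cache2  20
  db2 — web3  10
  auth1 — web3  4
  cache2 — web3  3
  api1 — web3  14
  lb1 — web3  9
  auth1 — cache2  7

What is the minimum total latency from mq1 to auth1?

Some routes from mq1 to auth1:
mq1 → web3 → db2 → cache2 → auth1: 19 + 10 + 11 + 7 = 47
mq1 → web3 → auth1: 19 + 4 = 23
mq1 → web3 → cache2 → auth1: 19 + 3 + 7 = 29
mq1 → web1 → auth1: 8 + 16 = 24
Best route has total 23 ms.

23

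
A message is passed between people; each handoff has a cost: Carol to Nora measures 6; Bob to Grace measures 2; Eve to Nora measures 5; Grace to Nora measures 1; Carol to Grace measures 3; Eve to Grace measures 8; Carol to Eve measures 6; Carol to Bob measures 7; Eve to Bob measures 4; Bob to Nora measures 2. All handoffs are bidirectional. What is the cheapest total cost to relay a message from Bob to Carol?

Checking several routes:
Bob→Grace→Nora→Carol: 2 + 1 + 6 = 9
Bob→Nora→Carol: 2 + 6 = 8
Bob→Nora→Grace→Carol: 2 + 1 + 3 = 6
Bob→Grace→Carol: 2 + 3 = 5
Bob→Carol: 7
Bob→Eve→Carol: 4 + 6 = 10
Best route has total 5.

5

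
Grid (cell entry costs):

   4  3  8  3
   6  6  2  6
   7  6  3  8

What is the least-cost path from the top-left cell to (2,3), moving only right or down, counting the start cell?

Cheapest: (0,0) -> (0,1) -> (1,1) -> (1,2) -> (2,2) -> (2,3)
  4 + 3 + 6 + 2 + 3 + 8 = 26
(Top row then right column would cost 32.)

26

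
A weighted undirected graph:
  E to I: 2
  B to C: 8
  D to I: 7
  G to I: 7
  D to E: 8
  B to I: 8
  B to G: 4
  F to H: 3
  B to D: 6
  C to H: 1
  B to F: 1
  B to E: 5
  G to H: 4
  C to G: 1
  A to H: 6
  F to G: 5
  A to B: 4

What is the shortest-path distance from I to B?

A few of the I→B routes:
I→G→C→H→F→B: 7 + 1 + 1 + 3 + 1 = 13
I→G→B: 7 + 4 = 11
I→G→F→B: 7 + 5 + 1 = 13
I→D→B: 7 + 6 = 13
I→E→B: 2 + 5 = 7
I→B: 8
The minimum is 7.

7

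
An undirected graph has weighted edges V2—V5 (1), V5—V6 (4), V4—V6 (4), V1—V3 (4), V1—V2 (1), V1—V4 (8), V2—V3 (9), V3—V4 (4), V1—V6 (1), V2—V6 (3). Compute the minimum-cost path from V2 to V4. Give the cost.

6

Some routes from V2 to V4:
V2-V5-V6-V4: 1 + 4 + 4 = 9
V2-V1-V3-V4: 1 + 4 + 4 = 9
V2-V1-V6-V4: 1 + 1 + 4 = 6
V2-V1-V4: 1 + 8 = 9
V2-V6-V4: 3 + 4 = 7
Shortest: 6.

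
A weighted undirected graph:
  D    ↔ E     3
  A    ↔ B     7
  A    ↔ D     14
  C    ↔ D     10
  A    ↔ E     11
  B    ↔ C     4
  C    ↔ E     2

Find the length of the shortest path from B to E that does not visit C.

18

Candidate routes:
B -> A -> D -> E: 7 + 14 + 3 = 24
B -> A -> E: 7 + 11 = 18
Shortest: 18.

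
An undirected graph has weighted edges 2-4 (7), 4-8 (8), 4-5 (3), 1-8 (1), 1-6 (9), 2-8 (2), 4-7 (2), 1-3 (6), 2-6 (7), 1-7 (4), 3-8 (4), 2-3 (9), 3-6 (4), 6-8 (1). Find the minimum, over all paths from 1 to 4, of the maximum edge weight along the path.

4

Some routes from 1 to 4:
1 → 3 → 8 → 6 → 2 → 4: max(6, 4, 1, 7, 7) = 7
1 → 3 → 8 → 2 → 4: max(6, 4, 2, 7) = 7
1 → 3 → 6 → 2 → 4: max(6, 4, 7, 7) = 7
1 → 3 → 6 → 8 → 2 → 4: max(6, 4, 1, 2, 7) = 7
1 → 7 → 4: max(4, 2) = 4
Best route has worst link 4.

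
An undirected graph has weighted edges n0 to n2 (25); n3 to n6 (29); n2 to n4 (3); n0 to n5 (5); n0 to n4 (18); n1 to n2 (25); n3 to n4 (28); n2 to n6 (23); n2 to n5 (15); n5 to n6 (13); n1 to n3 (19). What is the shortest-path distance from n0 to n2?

Checking several routes:
n0 → n4 → n2: 18 + 3 = 21
n0 → n4 → n3 → n1 → n2: 18 + 28 + 19 + 25 = 90
n0 → n2: 25
n0 → n5 → n2: 5 + 15 = 20
n0 → n5 → n6 → n2: 5 + 13 + 23 = 41
n0 → n5 → n6 → n3 → n4 → n2: 5 + 13 + 29 + 28 + 3 = 78
Shortest: 20.

20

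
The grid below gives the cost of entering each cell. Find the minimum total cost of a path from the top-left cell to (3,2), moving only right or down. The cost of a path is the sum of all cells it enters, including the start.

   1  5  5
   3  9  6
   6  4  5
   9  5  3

Path (0,0) (1,0) (2,0) (2,1) (2,2) (3,2): 1 + 3 + 6 + 4 + 5 + 3 = 22.

22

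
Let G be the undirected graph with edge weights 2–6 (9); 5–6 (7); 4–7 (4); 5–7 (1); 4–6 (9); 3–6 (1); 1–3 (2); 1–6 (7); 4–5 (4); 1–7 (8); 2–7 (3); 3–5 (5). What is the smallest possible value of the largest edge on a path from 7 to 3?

5

A few of the 7→3 routes:
7 -> 4 -> 5 -> 3: max(4, 4, 5) = 5
7 -> 5 -> 6 -> 1 -> 3: max(1, 7, 7, 2) = 7
7 -> 5 -> 3: max(1, 5) = 5
7 -> 5 -> 6 -> 3: max(1, 7, 1) = 7
7 -> 4 -> 5 -> 6 -> 3: max(4, 4, 7, 1) = 7
Best route has worst link 5.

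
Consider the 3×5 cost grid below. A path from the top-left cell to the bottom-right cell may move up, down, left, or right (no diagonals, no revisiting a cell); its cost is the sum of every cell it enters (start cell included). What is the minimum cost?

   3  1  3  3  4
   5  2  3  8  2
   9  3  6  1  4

Path (0,0) → (0,1) → (0,2) → (0,3) → (0,4) → (1,4) → (2,4): 3 + 1 + 3 + 3 + 4 + 2 + 4 = 20.

20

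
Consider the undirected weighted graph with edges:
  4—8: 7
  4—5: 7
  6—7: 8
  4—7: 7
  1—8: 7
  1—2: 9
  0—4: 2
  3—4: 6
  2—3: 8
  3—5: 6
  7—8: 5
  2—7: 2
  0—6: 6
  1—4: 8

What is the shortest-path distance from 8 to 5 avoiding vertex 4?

Routes from 8 to 5 avoiding 4:
8→1→2→3→5: 7 + 9 + 8 + 6 = 30
8→7→2→3→5: 5 + 2 + 8 + 6 = 21
Shortest: 21.

21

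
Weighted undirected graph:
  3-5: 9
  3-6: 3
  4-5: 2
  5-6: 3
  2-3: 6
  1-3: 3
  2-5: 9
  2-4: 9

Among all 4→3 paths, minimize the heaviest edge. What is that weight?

Some routes from 4 to 3:
4→5→3: max(2, 9) = 9
4→5→6→3: max(2, 3, 3) = 3
4→2→3: max(9, 6) = 9
4→5→2→3: max(2, 9, 6) = 9
Smallest bottleneck: 3.

3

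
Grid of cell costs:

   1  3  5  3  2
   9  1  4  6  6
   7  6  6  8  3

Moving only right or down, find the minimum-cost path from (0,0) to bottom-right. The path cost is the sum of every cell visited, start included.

One optimal route is (0,0) -> (0,1) -> (0,2) -> (0,3) -> (0,4) -> (1,4) -> (2,4).
Its cost is 1 + 3 + 5 + 3 + 2 + 6 + 3 = 23.

23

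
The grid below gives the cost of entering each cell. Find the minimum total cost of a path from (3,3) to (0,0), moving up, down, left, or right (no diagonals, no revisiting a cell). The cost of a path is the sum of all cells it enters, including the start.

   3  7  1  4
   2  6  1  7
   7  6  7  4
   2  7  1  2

Take [3,3] → [3,2] → [2,2] → [1,2] → [0,2] → [0,1] → [0,0] for a total of 2 + 1 + 7 + 1 + 1 + 7 + 3 = 22.

22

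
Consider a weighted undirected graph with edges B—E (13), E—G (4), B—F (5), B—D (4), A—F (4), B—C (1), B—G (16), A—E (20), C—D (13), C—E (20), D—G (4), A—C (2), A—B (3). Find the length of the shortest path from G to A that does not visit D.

19

Some routes from G to A avoiding D:
G→B→A: 16 + 3 = 19
G→E→A: 4 + 20 = 24
G→B→C→A: 16 + 1 + 2 = 19
G→E→B→C→A: 4 + 13 + 1 + 2 = 20
G→B→F→A: 16 + 5 + 4 = 25
G→E→B→A: 4 + 13 + 3 = 20
Shortest: 19.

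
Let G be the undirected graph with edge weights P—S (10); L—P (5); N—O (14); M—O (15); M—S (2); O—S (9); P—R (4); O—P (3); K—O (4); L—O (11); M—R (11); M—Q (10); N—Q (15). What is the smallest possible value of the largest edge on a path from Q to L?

10

Some routes from Q to L:
Q -> M -> R -> P -> L: max(10, 11, 4, 5) = 11
Q -> M -> S -> O -> P -> L: max(10, 2, 9, 3, 5) = 10
Q -> M -> S -> P -> L: max(10, 2, 10, 5) = 10
The minimum achievable maximum is 10.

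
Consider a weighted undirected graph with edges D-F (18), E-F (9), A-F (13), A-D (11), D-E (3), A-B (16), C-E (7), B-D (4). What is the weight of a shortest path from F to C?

16

Candidate routes:
F-A-D-E-C: 13 + 11 + 3 + 7 = 34
F-E-C: 9 + 7 = 16
F-D-E-C: 18 + 3 + 7 = 28
F-A-B-D-E-C: 13 + 16 + 4 + 3 + 7 = 43
Shortest: 16.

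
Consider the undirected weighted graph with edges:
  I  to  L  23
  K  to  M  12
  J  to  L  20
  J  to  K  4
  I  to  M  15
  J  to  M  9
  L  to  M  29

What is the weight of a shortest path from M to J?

Routes from M to J:
M-L-J: 29 + 20 = 49
M-K-J: 12 + 4 = 16
M-J: 9
M-I-L-J: 15 + 23 + 20 = 58
The minimum is 9.

9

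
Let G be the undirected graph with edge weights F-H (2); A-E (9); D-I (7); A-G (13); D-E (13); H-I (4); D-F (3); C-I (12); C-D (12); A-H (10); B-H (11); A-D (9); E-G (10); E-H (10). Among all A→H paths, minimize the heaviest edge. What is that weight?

A few of the A→H routes:
A→E→H: max(9, 10) = 10
A→D→I→H: max(9, 7, 4) = 9
A→H: max(10) = 10
A→D→C→I→H: max(9, 12, 12, 4) = 12
A→D→F→H: max(9, 3, 2) = 9
Best route has worst link 9.

9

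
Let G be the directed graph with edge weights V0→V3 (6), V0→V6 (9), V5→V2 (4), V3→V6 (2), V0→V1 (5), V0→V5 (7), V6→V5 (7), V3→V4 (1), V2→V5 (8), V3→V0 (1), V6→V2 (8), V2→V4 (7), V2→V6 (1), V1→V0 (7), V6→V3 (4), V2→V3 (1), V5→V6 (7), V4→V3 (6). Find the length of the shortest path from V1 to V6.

15

A few of the V1→V6 routes:
V1→V0→V5→V6: 7 + 7 + 7 = 21
V1→V0→V6: 7 + 9 = 16
V1→V0→V5→V2→V6: 7 + 7 + 4 + 1 = 19
V1→V0→V3→V6: 7 + 6 + 2 = 15
V1→V0→V5→V2→V3→V6: 7 + 7 + 4 + 1 + 2 = 21
Shortest: 15.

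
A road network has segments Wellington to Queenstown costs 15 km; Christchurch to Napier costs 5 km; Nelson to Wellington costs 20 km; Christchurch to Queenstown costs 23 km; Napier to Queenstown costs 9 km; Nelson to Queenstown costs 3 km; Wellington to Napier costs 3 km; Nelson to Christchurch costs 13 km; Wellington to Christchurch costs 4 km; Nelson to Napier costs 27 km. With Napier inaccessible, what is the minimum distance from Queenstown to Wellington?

Paths from Queenstown to Wellington avoiding Napier:
Queenstown → Nelson → Wellington: 3 + 20 = 23
Queenstown → Wellington: 15
Queenstown → Christchurch → Nelson → Wellington: 23 + 13 + 20 = 56
Queenstown → Christchurch → Wellington: 23 + 4 = 27
Queenstown → Nelson → Christchurch → Wellington: 3 + 13 + 4 = 20
Shortest: 15 km.

15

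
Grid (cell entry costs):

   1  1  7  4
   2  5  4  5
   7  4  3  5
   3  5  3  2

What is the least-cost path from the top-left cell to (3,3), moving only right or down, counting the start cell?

19

Cheapest: [0,0]→[0,1]→[1,1]→[1,2]→[2,2]→[3,2]→[3,3]
  1 + 1 + 5 + 4 + 3 + 3 + 2 = 19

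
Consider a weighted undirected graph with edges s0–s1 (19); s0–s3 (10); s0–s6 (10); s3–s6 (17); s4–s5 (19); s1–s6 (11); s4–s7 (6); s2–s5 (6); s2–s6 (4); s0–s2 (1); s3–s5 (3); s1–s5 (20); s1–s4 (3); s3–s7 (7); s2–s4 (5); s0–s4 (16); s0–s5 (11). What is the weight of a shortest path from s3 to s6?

Comparing a few candidate routes:
s3 → s0 → s2 → s6: 10 + 1 + 4 = 15
s3 → s5 → s2 → s6: 3 + 6 + 4 = 13
s3 → s0 → s6: 10 + 10 = 20
s3 → s5 → s0 → s2 → s6: 3 + 11 + 1 + 4 = 19
s3 → s6: 17
s3 → s5 → s2 → s0 → s6: 3 + 6 + 1 + 10 = 20
The minimum is 13.

13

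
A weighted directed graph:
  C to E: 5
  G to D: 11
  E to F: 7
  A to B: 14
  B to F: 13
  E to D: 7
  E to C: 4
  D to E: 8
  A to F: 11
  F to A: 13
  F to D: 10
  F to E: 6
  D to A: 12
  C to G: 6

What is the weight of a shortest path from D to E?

8

Routes from D to E:
D - A - F - E: 12 + 11 + 6 = 29
D - E: 8
D - A - B - F - E: 12 + 14 + 13 + 6 = 45
The minimum is 8.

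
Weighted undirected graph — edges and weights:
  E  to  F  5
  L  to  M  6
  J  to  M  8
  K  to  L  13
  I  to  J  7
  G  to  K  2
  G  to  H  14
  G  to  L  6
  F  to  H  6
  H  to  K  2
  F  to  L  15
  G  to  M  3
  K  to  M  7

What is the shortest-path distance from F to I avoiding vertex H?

36

Comparing a few candidate routes:
F-L-M-J-I: 15 + 6 + 8 + 7 = 36
F-L-K-G-M-J-I: 15 + 13 + 2 + 3 + 8 + 7 = 48
F-L-G-K-M-J-I: 15 + 6 + 2 + 7 + 8 + 7 = 45
F-L-G-M-J-I: 15 + 6 + 3 + 8 + 7 = 39
Best route has total 36.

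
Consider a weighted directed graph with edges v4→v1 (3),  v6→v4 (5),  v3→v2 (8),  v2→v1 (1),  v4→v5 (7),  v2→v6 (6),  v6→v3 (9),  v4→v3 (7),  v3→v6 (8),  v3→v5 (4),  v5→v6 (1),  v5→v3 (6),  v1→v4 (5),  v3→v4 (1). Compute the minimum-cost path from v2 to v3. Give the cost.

13

Candidate routes:
v2 → v1 → v4 → v5 → v3: 1 + 5 + 7 + 6 = 19
v2 → v6 → v4 → v3: 6 + 5 + 7 = 18
v2 → v6 → v4 → v5 → v3: 6 + 5 + 7 + 6 = 24
v2 → v6 → v3: 6 + 9 = 15
v2 → v1 → v4 → v3: 1 + 5 + 7 = 13
v2 → v1 → v4 → v5 → v6 → v3: 1 + 5 + 7 + 1 + 9 = 23
The minimum is 13.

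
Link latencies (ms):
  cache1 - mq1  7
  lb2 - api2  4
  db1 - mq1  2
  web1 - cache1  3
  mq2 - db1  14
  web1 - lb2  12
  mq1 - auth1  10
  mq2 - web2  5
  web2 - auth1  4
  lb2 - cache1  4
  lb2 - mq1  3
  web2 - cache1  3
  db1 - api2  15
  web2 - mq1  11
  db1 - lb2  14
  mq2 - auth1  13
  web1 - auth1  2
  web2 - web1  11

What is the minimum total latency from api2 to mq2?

A few of the api2→mq2 routes:
api2 → lb2 → cache1 → web2 → mq2: 4 + 4 + 3 + 5 = 16
api2 → lb2 → mq1 → cache1 → web2 → mq2: 4 + 3 + 7 + 3 + 5 = 22
api2 → lb2 → cache1 → web1 → auth1 → web2 → mq2: 4 + 4 + 3 + 2 + 4 + 5 = 22
Best route has total 16 ms.

16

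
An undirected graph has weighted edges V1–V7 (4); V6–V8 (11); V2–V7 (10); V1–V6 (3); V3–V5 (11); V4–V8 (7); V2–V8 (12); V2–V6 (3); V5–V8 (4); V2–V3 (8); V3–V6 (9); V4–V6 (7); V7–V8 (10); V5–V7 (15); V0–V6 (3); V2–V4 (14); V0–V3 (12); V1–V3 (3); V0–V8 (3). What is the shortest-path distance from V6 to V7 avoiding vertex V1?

Comparing a few candidate routes:
V6 -> V0 -> V8 -> V7: 3 + 3 + 10 = 16
V6 -> V8 -> V7: 11 + 10 = 21
V6 -> V2 -> V7: 3 + 10 = 13
Shortest: 13.

13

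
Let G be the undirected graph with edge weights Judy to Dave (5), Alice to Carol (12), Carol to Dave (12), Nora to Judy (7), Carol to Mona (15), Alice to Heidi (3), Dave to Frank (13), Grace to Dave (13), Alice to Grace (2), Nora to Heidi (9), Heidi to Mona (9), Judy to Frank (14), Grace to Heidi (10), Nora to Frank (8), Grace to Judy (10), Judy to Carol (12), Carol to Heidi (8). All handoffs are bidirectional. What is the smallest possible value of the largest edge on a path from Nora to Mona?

Some routes from Nora to Mona:
Nora - Judy - Dave - Carol - Alice - Grace - Heidi - Mona: max(7, 5, 12, 12, 2, 10, 9) = 12
Nora - Judy - Grace - Heidi - Mona: max(7, 10, 10, 9) = 10
Nora - Heidi - Mona: max(9, 9) = 9
Nora - Judy - Grace - Alice - Heidi - Mona: max(7, 10, 2, 3, 9) = 10
Smallest bottleneck: 9.

9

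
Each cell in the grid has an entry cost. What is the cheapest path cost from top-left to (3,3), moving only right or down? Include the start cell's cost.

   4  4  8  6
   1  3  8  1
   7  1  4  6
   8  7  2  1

Path (0,0) (1,0) (1,1) (2,1) (2,2) (3,2) (3,3): 4 + 1 + 3 + 1 + 4 + 2 + 1 = 16.

16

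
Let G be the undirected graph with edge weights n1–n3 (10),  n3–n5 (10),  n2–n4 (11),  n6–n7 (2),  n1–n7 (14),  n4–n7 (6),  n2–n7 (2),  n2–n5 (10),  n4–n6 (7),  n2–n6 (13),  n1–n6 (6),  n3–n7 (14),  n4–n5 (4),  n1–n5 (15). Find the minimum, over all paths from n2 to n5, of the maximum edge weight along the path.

A few of the n2→n5 routes:
n2 - n7 - n6 - n4 - n5: max(2, 2, 7, 4) = 7
n2 - n5: max(10) = 10
n2 - n7 - n4 - n5: max(2, 6, 4) = 6
n2 - n7 - n4 - n6 - n1 - n3 - n5: max(2, 6, 7, 6, 10, 10) = 10
n2 - n7 - n6 - n1 - n3 - n5: max(2, 2, 6, 10, 10) = 10
n2 - n4 - n7 - n6 - n1 - n3 - n5: max(11, 6, 2, 6, 10, 10) = 11
The minimum achievable maximum is 6.

6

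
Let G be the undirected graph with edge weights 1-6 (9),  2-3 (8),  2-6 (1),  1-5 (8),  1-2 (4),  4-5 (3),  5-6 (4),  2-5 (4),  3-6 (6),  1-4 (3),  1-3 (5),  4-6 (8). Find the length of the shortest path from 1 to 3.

Checking several routes:
1→3: 5
1→6→3: 9 + 6 = 15
1→2→3: 4 + 8 = 12
1→2→6→3: 4 + 1 + 6 = 11
The minimum is 5.

5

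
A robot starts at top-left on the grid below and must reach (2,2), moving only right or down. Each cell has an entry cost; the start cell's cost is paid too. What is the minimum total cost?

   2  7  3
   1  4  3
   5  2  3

One optimal route is (0,0) -> (1,0) -> (1,1) -> (2,1) -> (2,2).
Its cost is 2 + 1 + 4 + 2 + 3 = 12.

12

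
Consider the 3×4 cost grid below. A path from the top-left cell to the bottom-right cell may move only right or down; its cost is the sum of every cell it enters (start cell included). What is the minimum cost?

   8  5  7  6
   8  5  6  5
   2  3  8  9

Take (0,0) → (0,1) → (1,1) → (1,2) → (1,3) → (2,3) for a total of 8 + 5 + 5 + 6 + 5 + 9 = 38.

38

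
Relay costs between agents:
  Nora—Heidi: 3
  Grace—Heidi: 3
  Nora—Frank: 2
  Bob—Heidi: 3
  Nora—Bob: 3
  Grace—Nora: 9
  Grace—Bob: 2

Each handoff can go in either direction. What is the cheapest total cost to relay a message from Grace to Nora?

5

Routes from Grace to Nora:
Grace → Heidi → Bob → Nora: 3 + 3 + 3 = 9
Grace → Nora: 9
Grace → Bob → Heidi → Nora: 2 + 3 + 3 = 8
Grace → Bob → Nora: 2 + 3 = 5
Grace → Heidi → Nora: 3 + 3 = 6
Shortest: 5.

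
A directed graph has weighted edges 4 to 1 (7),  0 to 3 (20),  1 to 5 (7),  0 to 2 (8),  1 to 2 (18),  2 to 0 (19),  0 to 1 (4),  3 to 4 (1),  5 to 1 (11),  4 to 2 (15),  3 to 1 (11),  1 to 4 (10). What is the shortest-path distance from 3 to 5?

Paths from 3 to 5:
3 - 4 - 2 - 0 - 1 - 5: 1 + 15 + 19 + 4 + 7 = 46
3 - 4 - 1 - 5: 1 + 7 + 7 = 15
3 - 1 - 5: 11 + 7 = 18
Best route has total 15.

15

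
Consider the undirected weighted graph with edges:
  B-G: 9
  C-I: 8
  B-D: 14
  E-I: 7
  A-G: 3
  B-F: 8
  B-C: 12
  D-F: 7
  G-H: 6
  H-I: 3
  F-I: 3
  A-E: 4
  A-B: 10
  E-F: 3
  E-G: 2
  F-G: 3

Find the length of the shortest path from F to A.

Some routes from F to A:
F - E - A: 3 + 4 = 7
F - G - A: 3 + 3 = 6
F - I - E - A: 3 + 7 + 4 = 14
F - G - E - A: 3 + 2 + 4 = 9
F - E - G - A: 3 + 2 + 3 = 8
Shortest: 6.

6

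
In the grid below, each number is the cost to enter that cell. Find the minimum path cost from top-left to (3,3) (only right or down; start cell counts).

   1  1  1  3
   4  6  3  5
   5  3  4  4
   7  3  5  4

18

Best path: (0,0) → (0,1) → (0,2) → (1,2) → (2,2) → (2,3) → (3,3)
Cost: 1 + 1 + 1 + 3 + 4 + 4 + 4 = 18
(Top row then right column would cost 19.)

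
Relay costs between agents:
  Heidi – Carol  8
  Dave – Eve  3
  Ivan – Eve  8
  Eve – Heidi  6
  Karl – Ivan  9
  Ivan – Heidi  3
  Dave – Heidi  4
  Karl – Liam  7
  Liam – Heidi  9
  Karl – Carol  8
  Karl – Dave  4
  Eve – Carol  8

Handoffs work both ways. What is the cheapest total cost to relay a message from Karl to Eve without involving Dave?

16

Some routes from Karl to Eve avoiding Dave:
Karl - Ivan - Heidi - Eve: 9 + 3 + 6 = 18
Karl - Carol - Eve: 8 + 8 = 16
Karl - Ivan - Eve: 9 + 8 = 17
Best route has total 16.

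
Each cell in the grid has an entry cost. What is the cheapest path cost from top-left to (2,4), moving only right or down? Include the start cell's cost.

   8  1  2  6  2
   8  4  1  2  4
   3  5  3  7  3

21

Path [0,0] → [0,1] → [0,2] → [1,2] → [1,3] → [1,4] → [2,4]: 8 + 1 + 2 + 1 + 2 + 4 + 3 = 21.
(Top row then right column would cost 26.)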